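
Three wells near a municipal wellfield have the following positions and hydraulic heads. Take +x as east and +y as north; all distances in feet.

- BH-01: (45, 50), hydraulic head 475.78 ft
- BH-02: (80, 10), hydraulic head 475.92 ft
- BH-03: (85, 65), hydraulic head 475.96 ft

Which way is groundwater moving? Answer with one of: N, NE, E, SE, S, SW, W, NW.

W

Three-point gradient (reference BH-01): Δ to BH-02 = (35, -40, +0.14), Δ to BH-03 = (40, 15, +0.18).
∂h/∂x = +0.004376, ∂h/∂y = +0.0003294 (det = 2125).
Flow = −∇h = (-0.004376 east, -0.0003294 north), which points west.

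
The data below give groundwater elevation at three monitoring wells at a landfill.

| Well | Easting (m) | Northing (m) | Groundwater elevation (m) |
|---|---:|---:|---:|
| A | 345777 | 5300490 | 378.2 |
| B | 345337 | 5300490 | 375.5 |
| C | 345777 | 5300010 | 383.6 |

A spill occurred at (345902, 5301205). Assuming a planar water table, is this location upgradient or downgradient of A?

downgradient

∂h/∂x = (375.5 − 378.2) / (345337 − 345777) = +0.006136
∂h/∂y = (383.6 − 378.2) / (5300010 − 5300490) = -0.01125
Head at (345902, 5301205) = 378.2 + (+0.006136)·(125) + (-0.01125)·(715) = 370.92 m.
That is lower than the 378.2 m at A, so the point is downgradient.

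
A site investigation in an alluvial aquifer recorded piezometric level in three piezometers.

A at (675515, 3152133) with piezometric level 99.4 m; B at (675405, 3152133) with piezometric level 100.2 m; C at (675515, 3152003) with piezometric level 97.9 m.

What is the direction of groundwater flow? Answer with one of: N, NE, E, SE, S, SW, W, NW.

∂h/∂x = (100.2 − 99.4) / (675405 − 675515) = -0.007273
∂h/∂y = (97.9 − 99.4) / (3152003 − 3152133) = +0.01154
Flow = −∇h = (+0.007273 east, -0.01154 north), which points southeast.

SE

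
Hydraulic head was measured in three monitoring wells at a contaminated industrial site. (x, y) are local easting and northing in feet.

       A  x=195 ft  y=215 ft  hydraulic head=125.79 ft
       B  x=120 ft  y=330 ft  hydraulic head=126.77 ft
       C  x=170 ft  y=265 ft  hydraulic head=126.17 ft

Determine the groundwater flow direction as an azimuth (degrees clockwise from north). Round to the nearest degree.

127°

With h = a·x + b·y + c and A as origin, the differences give:
  (-75)·a + 115·b = +0.98
  (-25)·a + 50·b = +0.38
Eliminate b (×50 and ×115, subtract): -875·a = 5.300 → a = ∂h/∂x = -0.006057
Back-substitute: b = ∂h/∂y = +0.004571.
Flow direction (−∇h) has components (+0.006057 E, -0.004571 N).
Azimuth = atan2(E, N) = atan2(+0.006057, -0.004571) = 127.0° ≈ 127°.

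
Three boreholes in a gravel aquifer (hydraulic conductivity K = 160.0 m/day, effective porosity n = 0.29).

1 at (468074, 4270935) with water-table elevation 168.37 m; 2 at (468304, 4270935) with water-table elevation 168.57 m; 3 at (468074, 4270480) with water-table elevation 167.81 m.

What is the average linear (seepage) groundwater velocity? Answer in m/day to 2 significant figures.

∂h/∂x = (168.57 − 168.37) / (468304 − 468074) = +0.0008696
∂h/∂y = (167.81 − 168.37) / (4270480 − 4270935) = +0.001231
|∇h| = √(0.0008696² + 0.001231²) = 0.001507
Seepage velocity v = K·i/n = 160.0 × 0.001507 / 0.29 = 0.8314 m/day.

0.83 m/day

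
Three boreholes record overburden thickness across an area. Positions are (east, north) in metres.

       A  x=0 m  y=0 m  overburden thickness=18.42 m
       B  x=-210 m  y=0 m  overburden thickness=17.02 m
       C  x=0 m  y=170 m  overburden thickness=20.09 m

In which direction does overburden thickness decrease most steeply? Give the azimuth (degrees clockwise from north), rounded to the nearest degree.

∂d/∂x = (17.02 − 18.42) / (-210 − 0) = +0.006667
∂d/∂y = (20.09 − 18.42) / (170 − 0) = +0.009824
Steepest decrease is along −∇f: components (-0.006667 E, -0.009824 N).
Azimuth = atan2(-0.006667, -0.009824) = 214.2° ≈ 214°.

214°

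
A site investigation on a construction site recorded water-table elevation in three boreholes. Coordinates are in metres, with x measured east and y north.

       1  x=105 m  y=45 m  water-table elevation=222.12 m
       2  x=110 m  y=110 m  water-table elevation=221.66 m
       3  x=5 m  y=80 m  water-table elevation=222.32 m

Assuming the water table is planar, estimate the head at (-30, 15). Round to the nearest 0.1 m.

222.9 m

With h = a·x + b·y + c and 1 as origin, the differences give:
  5·a + 65·b = -0.46
  (-100)·a + 35·b = +0.20
Eliminate b (×35 and ×65, subtract): 6675·a = -29.100 → a = ∂h/∂x = -0.004360
Back-substitute: b = ∂h/∂y = -0.006742.
h(-30, 15) = 222.12 + (-0.004360)·(-135) + (-0.006742)·(-30) = 222.12 +0.589 +0.202 = 222.911 m.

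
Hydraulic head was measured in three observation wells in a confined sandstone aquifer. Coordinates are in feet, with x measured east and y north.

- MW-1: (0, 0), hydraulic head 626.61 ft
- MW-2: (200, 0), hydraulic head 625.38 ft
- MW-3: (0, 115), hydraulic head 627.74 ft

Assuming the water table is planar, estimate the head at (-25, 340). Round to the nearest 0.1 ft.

630.1 ft

∂h/∂x = (625.38 − 626.61) / (200 − 0) = -0.006150
∂h/∂y = (627.74 − 626.61) / (115 − 0) = +0.009826
h(-25, 340) = 626.61 + (-0.006150)·(-25) + (+0.009826)·(340) = 626.61 +0.154 +3.341 = 630.105 ft.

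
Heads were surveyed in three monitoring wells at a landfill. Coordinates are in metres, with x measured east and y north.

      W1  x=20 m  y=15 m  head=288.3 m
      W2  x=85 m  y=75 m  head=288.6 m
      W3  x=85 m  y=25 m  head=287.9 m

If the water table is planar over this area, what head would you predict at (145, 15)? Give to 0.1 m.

Three-point gradient (reference W1): Δ to W2 = (65, 60, +0.3), Δ to W3 = (65, 10, -0.4).
∂h/∂x = -0.008308, ∂h/∂y = +0.01400 (det = -3250).
h(145, 15) = 288.3 + (-0.008308)·(125) + (+0.01400)·(0) = 288.3 -1.038 +0.000 = 287.262 m.

287.3 m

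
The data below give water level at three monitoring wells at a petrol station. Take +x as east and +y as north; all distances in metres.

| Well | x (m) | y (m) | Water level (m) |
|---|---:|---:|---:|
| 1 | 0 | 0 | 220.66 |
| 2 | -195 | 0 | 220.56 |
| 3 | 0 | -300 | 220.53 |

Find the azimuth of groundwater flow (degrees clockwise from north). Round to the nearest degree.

230°

∂h/∂x = (220.56 − 220.66) / (-195 − 0) = +0.0005128
∂h/∂y = (220.53 − 220.66) / (-300 − 0) = +0.0004333
Flow direction (−∇h) has components (-0.0005128 E, -0.0004333 N).
Azimuth = atan2(E, N) = atan2(-0.0005128, -0.0004333) = 229.8° ≈ 230°.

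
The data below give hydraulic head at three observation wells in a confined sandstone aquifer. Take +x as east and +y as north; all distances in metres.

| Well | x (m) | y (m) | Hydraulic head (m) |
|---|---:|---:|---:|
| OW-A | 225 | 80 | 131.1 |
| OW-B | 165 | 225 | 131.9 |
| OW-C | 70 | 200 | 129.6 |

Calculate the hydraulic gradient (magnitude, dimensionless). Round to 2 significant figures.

0.025

Taking OW-A as reference: OW-B−OW-A = (-60, 145, +0.8); OW-C−OW-A = (-155, 120, -1.5).
Determinant of the coordinate differences = (-60)·120 − (-155)·145 = 15275.
∂h/∂x = [(+0.8)·120 − (-1.5)·145] / 15275 = +0.02052
∂h/∂y = [(-60)·(-1.5) − (-155)·(+0.8)] / 15275 = +0.01401
|∇h| = √(0.02052² + 0.01401²) = 0.02485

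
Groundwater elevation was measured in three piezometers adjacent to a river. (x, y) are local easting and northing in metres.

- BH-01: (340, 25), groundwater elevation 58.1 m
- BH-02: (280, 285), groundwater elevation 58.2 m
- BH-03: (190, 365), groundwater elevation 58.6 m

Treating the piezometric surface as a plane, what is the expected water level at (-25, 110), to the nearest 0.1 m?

59.9 m

With h = a·x + b·y + c and BH-01 as origin, the differences give:
  (-60)·a + 260·b = +0.1
  (-150)·a + 340·b = +0.5
Eliminate b (×340 and ×260, subtract): 18600·a = -96.00 → a = ∂h/∂x = -0.005161
Back-substitute: b = ∂h/∂y = -0.0008065.
h(-25, 110) = 58.1 + (-0.005161)·(-365) + (-0.0008065)·(85) = 58.1 +1.884 -0.069 = 59.915 m.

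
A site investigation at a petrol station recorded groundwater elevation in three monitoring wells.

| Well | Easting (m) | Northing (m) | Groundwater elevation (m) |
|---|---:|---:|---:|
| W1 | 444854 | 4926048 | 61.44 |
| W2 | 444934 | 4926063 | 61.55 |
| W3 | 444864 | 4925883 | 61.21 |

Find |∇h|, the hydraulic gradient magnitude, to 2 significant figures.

With h = a·x + b·y + c and W1 as origin, the differences give:
  80·a + 15·b = +0.11
  10·a + (-165)·b = -0.23
Eliminate b (×(-165) and ×15, subtract): -13350·a = -14.700 → a = ∂h/∂x = +0.001101
Back-substitute: b = ∂h/∂y = +0.001461.
|∇h| = √(0.001101² + 0.001461²) = 0.001829

0.0018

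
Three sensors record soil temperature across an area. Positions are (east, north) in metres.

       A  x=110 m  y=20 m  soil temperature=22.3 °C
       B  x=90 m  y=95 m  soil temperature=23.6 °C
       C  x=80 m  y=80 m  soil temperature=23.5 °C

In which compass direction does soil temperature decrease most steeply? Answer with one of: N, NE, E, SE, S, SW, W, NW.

Differences from A: to B (Δx, Δy, Δh) = (-20, 75, +1.3); to C = (-30, 60, +1.2).
Determinant of the coordinate differences = (-20)·60 − (-30)·75 = 1050.
∂T/∂x = [(+1.3)·60 − (+1.2)·75] / 1050 = -0.01143
∂T/∂y = [(-20)·(+1.2) − (-30)·(+1.3)] / 1050 = +0.01429
Steepest decrease is along −∇f = (+0.01143 E, -0.01429 N) → southeast.

SE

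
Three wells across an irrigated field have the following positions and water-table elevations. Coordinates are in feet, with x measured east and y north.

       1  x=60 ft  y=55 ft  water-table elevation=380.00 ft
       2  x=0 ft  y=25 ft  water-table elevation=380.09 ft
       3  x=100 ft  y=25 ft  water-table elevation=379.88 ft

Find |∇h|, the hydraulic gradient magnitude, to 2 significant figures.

0.0024

Taking 1 as reference: 2−1 = (-60, -30, +0.09); 3−1 = (40, -30, -0.12).
Determinant of the coordinate differences = (-60)·(-30) − 40·(-30) = 3000.
∂h/∂x = [(+0.09)·(-30) − (-0.12)·(-30)] / 3000 = -0.002100
∂h/∂y = [(-60)·(-0.12) − 40·(+0.09)] / 3000 = +0.001200
|∇h| = √(-0.002100² + 0.001200²) = 0.002419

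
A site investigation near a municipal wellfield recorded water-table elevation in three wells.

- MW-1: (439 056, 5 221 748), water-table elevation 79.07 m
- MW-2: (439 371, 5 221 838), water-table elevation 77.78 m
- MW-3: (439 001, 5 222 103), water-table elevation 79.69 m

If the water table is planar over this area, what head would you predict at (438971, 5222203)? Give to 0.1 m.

With h = a·x + b·y + c and MW-1 as origin, the differences give:
  315·a + 90·b = -1.29
  (-55)·a + 355·b = +0.62
Eliminate b (×355 and ×90, subtract): 116775·a = -513.750 → a = ∂h/∂x = -0.004399
Back-substitute: b = ∂h/∂y = +0.001065.
h(438971, 5222203) = 79.07 + (-0.004399)·(-85) + (+0.001065)·(455) = 79.07 +0.374 +0.485 = 79.928 m.

79.9 m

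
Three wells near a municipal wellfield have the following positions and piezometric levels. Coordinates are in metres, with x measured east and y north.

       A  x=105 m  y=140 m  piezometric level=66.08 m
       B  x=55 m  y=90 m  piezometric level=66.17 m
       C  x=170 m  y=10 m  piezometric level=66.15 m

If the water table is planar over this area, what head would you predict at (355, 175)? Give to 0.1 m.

65.8 m

Differences from A: to B (Δx, Δy, Δh) = (-50, -50, +0.09); to C = (65, -130, +0.07).
Determinant of the coordinate differences = (-50)·(-130) − 65·(-50) = 9750.
∂h/∂x = [(+0.09)·(-130) − (+0.07)·(-50)] / 9750 = -0.0008410
∂h/∂y = [(-50)·(+0.07) − 65·(+0.09)] / 9750 = -0.0009590
h(355, 175) = 66.08 + (-0.0008410)·(250) + (-0.0009590)·(35) = 66.08 -0.210 -0.034 = 65.836 m.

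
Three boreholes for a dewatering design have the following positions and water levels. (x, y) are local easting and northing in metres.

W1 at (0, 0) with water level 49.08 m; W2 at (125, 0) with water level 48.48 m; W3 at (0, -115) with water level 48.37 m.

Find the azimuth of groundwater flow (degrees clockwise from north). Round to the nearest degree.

∂h/∂x = (48.48 − 49.08) / (125 − 0) = -0.004800
∂h/∂y = (48.37 − 49.08) / (-115 − 0) = +0.006174
Flow direction (−∇h) has components (+0.004800 E, -0.006174 N).
Azimuth = atan2(E, N) = atan2(+0.004800, -0.006174) = 142.1° ≈ 142°.

142°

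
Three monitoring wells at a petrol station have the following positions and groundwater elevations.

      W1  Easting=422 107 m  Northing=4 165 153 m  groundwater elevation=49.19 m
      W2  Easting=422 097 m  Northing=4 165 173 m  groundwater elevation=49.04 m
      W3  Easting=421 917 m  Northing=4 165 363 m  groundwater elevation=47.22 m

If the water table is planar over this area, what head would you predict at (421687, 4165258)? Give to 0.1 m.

46.7 m

Differences from W1: to W2 (Δx, Δy, Δh) = (-10, 20, -0.15); to W3 = (-190, 210, -1.97).
Solve a·Δx + b·Δy = Δh: det = (-10)·210 − (-190)·20 = 1700.
∂h/∂x = [(-0.15)·210 − (-1.97)·20] / 1700 = +0.004647
∂h/∂y = [(-10)·(-1.97) − (-190)·(-0.15)] / 1700 = -0.005176
h(421687, 4165258) = 49.19 + (+0.004647)·(-420) + (-0.005176)·(105) = 49.19 -1.952 -0.544 = 46.695 m.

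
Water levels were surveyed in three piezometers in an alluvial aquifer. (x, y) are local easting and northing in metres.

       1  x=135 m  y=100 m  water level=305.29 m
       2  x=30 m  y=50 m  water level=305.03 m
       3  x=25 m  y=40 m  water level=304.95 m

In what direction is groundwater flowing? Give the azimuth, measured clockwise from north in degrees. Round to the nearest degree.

Taking 1 as reference: 2−1 = (-105, -50, -0.26); 3−1 = (-110, -60, -0.34).
Determinant of the coordinate differences = (-105)·(-60) − (-110)·(-50) = 800.
∂h/∂x = [(-0.26)·(-60) − (-0.34)·(-50)] / 800 = -0.001750
∂h/∂y = [(-105)·(-0.34) − (-110)·(-0.26)] / 800 = +0.008875
Flow direction (−∇h) has components (+0.001750 E, -0.008875 N).
Azimuth = atan2(E, N) = atan2(+0.001750, -0.008875) = 168.8° ≈ 169°.

169°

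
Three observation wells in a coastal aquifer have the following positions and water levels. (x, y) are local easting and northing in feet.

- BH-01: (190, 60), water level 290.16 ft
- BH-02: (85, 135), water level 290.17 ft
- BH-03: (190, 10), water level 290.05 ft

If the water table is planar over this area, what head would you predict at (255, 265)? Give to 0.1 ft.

290.7 ft

With h = a·x + b·y + c and BH-01 as origin, the differences give:
  (-105)·a + 75·b = +0.01
  0·a + (-50)·b = -0.11
Eliminate b (×(-50) and ×75, subtract): 5250·a = 7.750 → a = ∂h/∂x = +0.001476
Back-substitute: b = ∂h/∂y = +0.002200.
h(255, 265) = 290.16 + (+0.001476)·(65) + (+0.002200)·(205) = 290.16 +0.096 +0.451 = 290.707 ft.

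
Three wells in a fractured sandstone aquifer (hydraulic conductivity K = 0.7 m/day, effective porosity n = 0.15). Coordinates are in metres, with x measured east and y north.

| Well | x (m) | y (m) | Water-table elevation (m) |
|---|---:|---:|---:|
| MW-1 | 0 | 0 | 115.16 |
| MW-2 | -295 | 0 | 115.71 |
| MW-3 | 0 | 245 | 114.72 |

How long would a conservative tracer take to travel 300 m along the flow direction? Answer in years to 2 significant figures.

∂h/∂x = (115.71 − 115.16) / (-295 − 0) = -0.001864
∂h/∂y = (114.72 − 115.16) / (245 − 0) = -0.001796
|∇h| = √(-0.001864² + -0.001796²) = 0.002588
Seepage velocity v = K·i/n = 0.7 × 0.002588 / 0.15 = 0.01208 m/day.
t = 300 / 0.01208 = 2.483e+04 days = 68 years.

68 years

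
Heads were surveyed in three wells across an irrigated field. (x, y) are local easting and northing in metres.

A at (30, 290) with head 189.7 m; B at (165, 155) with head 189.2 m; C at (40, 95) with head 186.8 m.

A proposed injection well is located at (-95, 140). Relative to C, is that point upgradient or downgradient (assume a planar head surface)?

Taking A as reference: B−A = (135, -135, -0.5); C−A = (10, -195, -2.9).
Determinant of the coordinate differences = 135·(-195) − 10·(-135) = -24975.
∂h/∂x = [(-0.5)·(-195) − (-2.9)·(-135)] / -24975 = +0.01177
∂h/∂y = [135·(-2.9) − 10·(-0.5)] / -24975 = +0.01548
Head at (-95, 140) = 189.7 + (+0.01177)·(-125) + (+0.01548)·(-150) = 185.91 m.
That is lower than the 186.8 m at C, so the point is downgradient.

downgradient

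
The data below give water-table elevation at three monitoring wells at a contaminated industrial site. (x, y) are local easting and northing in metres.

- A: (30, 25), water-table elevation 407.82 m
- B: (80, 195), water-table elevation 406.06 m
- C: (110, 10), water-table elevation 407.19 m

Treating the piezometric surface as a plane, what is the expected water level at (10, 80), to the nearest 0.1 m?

407.6 m

Taking A as reference: B−A = (50, 170, -1.76); C−A = (80, -15, -0.63).
Determinant of the coordinate differences = 50·(-15) − 80·170 = -14350.
∂h/∂x = [(-1.76)·(-15) − (-0.63)·170] / -14350 = -0.009303
∂h/∂y = [50·(-0.63) − 80·(-1.76)] / -14350 = -0.007617
h(10, 80) = 407.82 + (-0.009303)·(-20) + (-0.007617)·(55) = 407.82 +0.186 -0.419 = 407.587 m.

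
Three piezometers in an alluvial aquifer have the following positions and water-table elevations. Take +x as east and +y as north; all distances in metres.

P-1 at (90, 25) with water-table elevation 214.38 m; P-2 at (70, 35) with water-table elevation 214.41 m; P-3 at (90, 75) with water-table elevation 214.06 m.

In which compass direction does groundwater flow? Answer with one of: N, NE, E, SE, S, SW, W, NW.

NE

With h = a·x + b·y + c and P-1 as origin, the differences give:
  (-20)·a + 10·b = +0.03
  0·a + 50·b = -0.32
Eliminate b (×50 and ×10, subtract): -1000·a = 4.700 → a = ∂h/∂x = -0.004700
Back-substitute: b = ∂h/∂y = -0.006400.
Flow = −∇h = (+0.004700 east, +0.006400 north), which points northeast.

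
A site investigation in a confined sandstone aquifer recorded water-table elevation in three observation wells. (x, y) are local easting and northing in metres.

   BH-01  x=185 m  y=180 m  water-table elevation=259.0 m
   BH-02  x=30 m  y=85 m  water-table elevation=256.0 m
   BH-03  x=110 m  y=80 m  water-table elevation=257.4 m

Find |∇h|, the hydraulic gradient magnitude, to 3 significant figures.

0.0179

Differences from BH-01: to BH-02 (Δx, Δy, Δh) = (-155, -95, -3.0); to BH-03 = (-75, -100, -1.6).
Determinant of the coordinate differences = (-155)·(-100) − (-75)·(-95) = 8375.
∂h/∂x = [(-3.0)·(-100) − (-1.6)·(-95)] / 8375 = +0.01767
∂h/∂y = [(-155)·(-1.6) − (-75)·(-3.0)] / 8375 = +0.002746
|∇h| = √(0.01767² + 0.002746²) = 0.01788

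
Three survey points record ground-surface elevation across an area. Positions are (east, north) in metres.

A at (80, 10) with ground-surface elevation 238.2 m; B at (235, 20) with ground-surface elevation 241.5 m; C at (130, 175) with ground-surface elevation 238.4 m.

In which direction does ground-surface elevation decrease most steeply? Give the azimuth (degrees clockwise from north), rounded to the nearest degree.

284°

Three-point gradient (reference A): Δ to B = (155, 10, +3.3), Δ to C = (50, 165, +0.2).
∂z/∂x = +0.02164, ∂z/∂y = -0.005344 (det = 25075).
Steepest decrease is along −∇f: components (-0.02164 E, +0.005344 N).
Azimuth = atan2(-0.02164, +0.005344) = 283.9° ≈ 284°.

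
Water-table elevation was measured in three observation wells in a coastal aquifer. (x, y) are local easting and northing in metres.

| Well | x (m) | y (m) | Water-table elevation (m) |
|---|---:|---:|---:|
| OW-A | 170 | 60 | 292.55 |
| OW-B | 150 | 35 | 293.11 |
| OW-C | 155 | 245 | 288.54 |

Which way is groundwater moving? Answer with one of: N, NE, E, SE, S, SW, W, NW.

N

Taking OW-A as reference: OW-B−OW-A = (-20, -25, +0.56); OW-C−OW-A = (-15, 185, -4.01).
Solve a·Δx + b·Δy = Δh: det = (-20)·185 − (-15)·(-25) = -4075.
∂h/∂x = [(+0.56)·185 − (-4.01)·(-25)] / -4075 = -0.0008221
∂h/∂y = [(-20)·(-4.01) − (-15)·(+0.56)] / -4075 = -0.02174
Flow = −∇h = (+0.0008221 east, +0.02174 north), which points north.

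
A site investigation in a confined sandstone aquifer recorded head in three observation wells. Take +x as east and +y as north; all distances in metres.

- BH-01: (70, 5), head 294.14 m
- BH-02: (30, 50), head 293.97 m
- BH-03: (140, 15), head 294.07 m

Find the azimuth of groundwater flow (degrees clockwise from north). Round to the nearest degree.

With h = a·x + b·y + c and BH-01 as origin, the differences give:
  (-40)·a + 45·b = -0.17
  70·a + 10·b = -0.07
Eliminate b (×10 and ×45, subtract): -3550·a = 1.450 → a = ∂h/∂x = -0.0004085
Back-substitute: b = ∂h/∂y = -0.004141.
Flow direction (−∇h) has components (+0.0004085 E, +0.004141 N).
Azimuth = atan2(E, N) = atan2(+0.0004085, +0.004141) = 5.6° ≈ 006°.

006°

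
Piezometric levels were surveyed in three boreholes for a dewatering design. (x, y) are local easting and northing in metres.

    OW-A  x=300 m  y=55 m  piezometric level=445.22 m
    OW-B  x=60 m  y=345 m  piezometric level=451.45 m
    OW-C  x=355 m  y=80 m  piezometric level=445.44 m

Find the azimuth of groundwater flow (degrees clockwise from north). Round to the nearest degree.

167°

Taking OW-A as reference: OW-B−OW-A = (-240, 290, +6.23); OW-C−OW-A = (55, 25, +0.22).
Determinant of the coordinate differences = (-240)·25 − 55·290 = -21950.
∂h/∂x = [(+6.23)·25 − (+0.22)·290] / -21950 = -0.004189
∂h/∂y = [(-240)·(+0.22) − 55·(+6.23)] / -21950 = +0.01802
Flow direction (−∇h) has components (+0.004189 E, -0.01802 N).
Azimuth = atan2(E, N) = atan2(+0.004189, -0.01802) = 166.9° ≈ 167°.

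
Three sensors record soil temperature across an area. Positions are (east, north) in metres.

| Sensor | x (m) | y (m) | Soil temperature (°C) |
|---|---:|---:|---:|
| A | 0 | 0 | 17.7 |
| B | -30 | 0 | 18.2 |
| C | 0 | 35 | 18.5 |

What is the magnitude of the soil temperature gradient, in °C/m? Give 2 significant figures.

0.028 °C/m

∂T/∂x = (18.2 − 17.7) / (-30 − 0) = -0.01667
∂T/∂y = (18.5 − 17.7) / (35 − 0) = +0.02286
|∇f| = √(-0.01667² + 0.02286²) = 0.02829 °C/m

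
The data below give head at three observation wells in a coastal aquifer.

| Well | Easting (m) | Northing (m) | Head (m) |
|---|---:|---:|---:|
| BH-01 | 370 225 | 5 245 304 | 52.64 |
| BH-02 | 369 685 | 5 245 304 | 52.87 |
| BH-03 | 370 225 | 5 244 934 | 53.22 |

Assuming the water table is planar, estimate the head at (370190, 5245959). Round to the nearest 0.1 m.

51.6 m

∂h/∂x = (52.87 − 52.64) / (369685 − 370225) = -0.0004259
∂h/∂y = (53.22 − 52.64) / (5244934 − 5245304) = -0.001568
h(370190, 5245959) = 52.64 + (-0.0004259)·(-35) + (-0.001568)·(655) = 52.64 +0.015 -1.027 = 51.628 m.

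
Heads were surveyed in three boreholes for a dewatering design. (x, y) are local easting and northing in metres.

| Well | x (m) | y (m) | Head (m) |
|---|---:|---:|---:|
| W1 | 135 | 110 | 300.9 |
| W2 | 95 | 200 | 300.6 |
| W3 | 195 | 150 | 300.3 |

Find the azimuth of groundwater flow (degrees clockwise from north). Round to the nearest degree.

045°

With h = a·x + b·y + c and W1 as origin, the differences give:
  (-40)·a + 90·b = -0.3
  60·a + 40·b = -0.6
Eliminate b (×40 and ×90, subtract): -7000·a = 42.00 → a = ∂h/∂x = -0.006000
Back-substitute: b = ∂h/∂y = -0.006000.
Flow direction (−∇h) has components (+0.006000 E, +0.006000 N).
Azimuth = atan2(E, N) = atan2(+0.006000, +0.006000) = 45.0° ≈ 045°.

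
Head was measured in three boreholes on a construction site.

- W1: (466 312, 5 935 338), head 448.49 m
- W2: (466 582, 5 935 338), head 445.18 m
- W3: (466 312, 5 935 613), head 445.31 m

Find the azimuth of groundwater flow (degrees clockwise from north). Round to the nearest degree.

047°

∂h/∂x = (445.18 − 448.49) / (466582 − 466312) = -0.01226
∂h/∂y = (445.31 − 448.49) / (5935613 − 5935338) = -0.01156
Flow direction (−∇h) has components (+0.01226 E, +0.01156 N).
Azimuth = atan2(E, N) = atan2(+0.01226, +0.01156) = 46.7° ≈ 047°.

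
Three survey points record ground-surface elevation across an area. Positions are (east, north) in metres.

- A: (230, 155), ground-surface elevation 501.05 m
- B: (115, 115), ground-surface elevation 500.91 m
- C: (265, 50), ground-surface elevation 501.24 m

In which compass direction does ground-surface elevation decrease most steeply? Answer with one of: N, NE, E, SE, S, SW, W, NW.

Three-point gradient (reference A): Δ to B = (-115, -40, -0.14), Δ to C = (35, -105, +0.19).
∂z/∂x = +0.001655, ∂z/∂y = -0.001258 (det = 13475).
Steepest decrease is along −∇f = (-0.001655 E, +0.001258 N) → northwest.

NW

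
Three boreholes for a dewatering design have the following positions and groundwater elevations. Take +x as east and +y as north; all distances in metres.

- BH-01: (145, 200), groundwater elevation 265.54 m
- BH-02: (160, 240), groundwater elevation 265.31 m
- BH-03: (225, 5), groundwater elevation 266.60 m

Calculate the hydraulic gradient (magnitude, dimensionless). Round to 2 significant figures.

Taking BH-01 as reference: BH-02−BH-01 = (15, 40, -0.23); BH-03−BH-01 = (80, -195, +1.06).
Solve a·Δx + b·Δy = Δh: det = 15·(-195) − 80·40 = -6125.
∂h/∂x = [(-0.23)·(-195) − (+1.06)·40] / -6125 = -0.0004000
∂h/∂y = [15·(+1.06) − 80·(-0.23)] / -6125 = -0.005600
|∇h| = √(-0.0004000² + -0.005600²) = 0.005614

0.0056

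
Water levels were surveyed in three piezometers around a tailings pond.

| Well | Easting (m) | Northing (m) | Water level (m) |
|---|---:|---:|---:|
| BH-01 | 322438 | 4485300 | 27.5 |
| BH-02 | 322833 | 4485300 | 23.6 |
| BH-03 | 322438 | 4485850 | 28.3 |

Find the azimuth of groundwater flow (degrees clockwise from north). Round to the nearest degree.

∂h/∂x = (23.6 − 27.5) / (322833 − 322438) = -0.009873
∂h/∂y = (28.3 − 27.5) / (4485850 − 4485300) = +0.001455
Flow direction (−∇h) has components (+0.009873 E, -0.001455 N).
Azimuth = atan2(E, N) = atan2(+0.009873, -0.001455) = 98.4° ≈ 098°.

098°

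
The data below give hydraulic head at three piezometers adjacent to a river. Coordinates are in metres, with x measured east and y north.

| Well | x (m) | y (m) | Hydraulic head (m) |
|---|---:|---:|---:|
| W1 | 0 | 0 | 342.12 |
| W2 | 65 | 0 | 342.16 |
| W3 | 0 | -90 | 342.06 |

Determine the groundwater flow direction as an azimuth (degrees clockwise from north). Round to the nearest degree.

223°

∂h/∂x = (342.16 − 342.12) / (65 − 0) = +0.0006154
∂h/∂y = (342.06 − 342.12) / (-90 − 0) = +0.0006667
Flow direction (−∇h) has components (-0.0006154 E, -0.0006667 N).
Azimuth = atan2(E, N) = atan2(-0.0006154, -0.0006667) = 222.7° ≈ 223°.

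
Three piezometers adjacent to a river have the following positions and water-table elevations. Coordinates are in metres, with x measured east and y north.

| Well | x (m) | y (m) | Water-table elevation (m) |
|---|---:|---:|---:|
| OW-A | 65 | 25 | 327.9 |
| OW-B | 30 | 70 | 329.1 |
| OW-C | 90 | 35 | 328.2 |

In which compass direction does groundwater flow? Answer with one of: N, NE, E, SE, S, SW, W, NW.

Differences from OW-A: to OW-B (Δx, Δy, Δh) = (-35, 45, +1.2); to OW-C = (25, 10, +0.3).
Solve a·Δx + b·Δy = Δh: det = (-35)·10 − 25·45 = -1475.
∂h/∂x = [(+1.2)·10 − (+0.3)·45] / -1475 = +0.001017
∂h/∂y = [(-35)·(+0.3) − 25·(+1.2)] / -1475 = +0.02746
Flow = −∇h = (-0.001017 east, -0.02746 north), which points south.

S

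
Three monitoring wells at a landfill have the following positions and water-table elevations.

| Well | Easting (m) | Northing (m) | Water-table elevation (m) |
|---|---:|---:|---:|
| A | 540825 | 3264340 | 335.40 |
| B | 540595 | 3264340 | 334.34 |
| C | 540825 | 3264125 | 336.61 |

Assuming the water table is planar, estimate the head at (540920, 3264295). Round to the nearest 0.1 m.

∂h/∂x = (334.34 − 335.40) / (540595 − 540825) = +0.004609
∂h/∂y = (336.61 − 335.40) / (3264125 − 3264340) = -0.005628
h(540920, 3264295) = 335.40 + (+0.004609)·(95) + (-0.005628)·(-45) = 335.40 +0.438 +0.253 = 336.091 m.

336.1 m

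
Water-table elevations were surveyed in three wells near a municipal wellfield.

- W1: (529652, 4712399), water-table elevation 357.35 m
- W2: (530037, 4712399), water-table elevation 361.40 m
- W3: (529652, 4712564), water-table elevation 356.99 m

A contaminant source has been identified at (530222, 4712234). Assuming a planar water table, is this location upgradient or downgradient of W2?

upgradient

∂h/∂x = (361.40 − 357.35) / (530037 − 529652) = +0.01052
∂h/∂y = (356.99 − 357.35) / (4712564 − 4712399) = -0.002182
Head at (530222, 4712234) = 357.35 + (+0.01052)·(570) + (-0.002182)·(-165) = 363.71 m.
That is higher than the 361.40 m at W2, so the point is upgradient.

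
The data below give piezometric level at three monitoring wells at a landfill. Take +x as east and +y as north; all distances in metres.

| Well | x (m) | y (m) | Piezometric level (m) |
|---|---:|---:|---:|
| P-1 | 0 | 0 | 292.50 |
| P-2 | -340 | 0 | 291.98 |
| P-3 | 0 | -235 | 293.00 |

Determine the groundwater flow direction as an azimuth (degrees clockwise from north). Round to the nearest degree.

324°

∂h/∂x = (291.98 − 292.50) / (-340 − 0) = +0.001529
∂h/∂y = (293.00 − 292.50) / (-235 − 0) = -0.002128
Flow direction (−∇h) has components (-0.001529 E, +0.002128 N).
Azimuth = atan2(E, N) = atan2(-0.001529, +0.002128) = 324.3° ≈ 324°.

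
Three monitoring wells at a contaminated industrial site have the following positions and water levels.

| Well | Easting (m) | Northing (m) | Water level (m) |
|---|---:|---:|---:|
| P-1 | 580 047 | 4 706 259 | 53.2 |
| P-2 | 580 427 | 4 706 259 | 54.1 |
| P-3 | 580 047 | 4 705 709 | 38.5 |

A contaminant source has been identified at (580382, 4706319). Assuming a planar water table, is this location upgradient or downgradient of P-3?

upgradient

∂h/∂x = (54.1 − 53.2) / (580427 − 580047) = +0.002368
∂h/∂y = (38.5 − 53.2) / (4705709 − 4706259) = +0.02673
Head at (580382, 4706319) = 53.2 + (+0.002368)·(335) + (+0.02673)·(60) = 55.60 m.
That is higher than the 38.5 m at P-3, so the point is upgradient.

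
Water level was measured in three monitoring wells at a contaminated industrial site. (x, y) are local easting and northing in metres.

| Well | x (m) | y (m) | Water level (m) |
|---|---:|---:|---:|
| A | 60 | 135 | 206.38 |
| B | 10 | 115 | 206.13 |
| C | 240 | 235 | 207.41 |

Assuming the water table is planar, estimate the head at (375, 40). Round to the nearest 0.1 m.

Taking A as reference: B−A = (-50, -20, -0.25); C−A = (180, 100, +1.03).
Solve a·Δx + b·Δy = Δh: det = (-50)·100 − 180·(-20) = -1400.
∂h/∂x = [(-0.25)·100 − (+1.03)·(-20)] / -1400 = +0.003143
∂h/∂y = [(-50)·(+1.03) − 180·(-0.25)] / -1400 = +0.004643
h(375, 40) = 206.38 + (+0.003143)·(315) + (+0.004643)·(-95) = 206.38 +0.990 -0.441 = 206.929 m.

206.9 m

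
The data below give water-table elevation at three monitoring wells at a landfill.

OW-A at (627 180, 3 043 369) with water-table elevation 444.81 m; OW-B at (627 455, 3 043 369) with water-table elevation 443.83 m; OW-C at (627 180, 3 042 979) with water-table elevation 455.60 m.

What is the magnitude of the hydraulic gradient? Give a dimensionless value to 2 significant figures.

0.028

∂h/∂x = (443.83 − 444.81) / (627455 − 627180) = -0.003564
∂h/∂y = (455.60 − 444.81) / (3042979 − 3043369) = -0.02767
|∇h| = √(-0.003564² + -0.02767²) = 0.0279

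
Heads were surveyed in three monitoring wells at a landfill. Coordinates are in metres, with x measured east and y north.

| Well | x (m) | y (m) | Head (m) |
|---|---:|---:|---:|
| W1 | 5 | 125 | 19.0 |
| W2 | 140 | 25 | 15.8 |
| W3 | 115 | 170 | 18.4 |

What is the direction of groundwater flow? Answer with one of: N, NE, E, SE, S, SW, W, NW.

SE

With h = a·x + b·y + c and W1 as origin, the differences give:
  135·a + (-100)·b = -3.2
  110·a + 45·b = -0.6
Eliminate b (×45 and ×(-100), subtract): 17075·a = -204.00 → a = ∂h/∂x = -0.01195
Back-substitute: b = ∂h/∂y = +0.01587.
Flow = −∇h = (+0.01195 east, -0.01587 north), which points southeast.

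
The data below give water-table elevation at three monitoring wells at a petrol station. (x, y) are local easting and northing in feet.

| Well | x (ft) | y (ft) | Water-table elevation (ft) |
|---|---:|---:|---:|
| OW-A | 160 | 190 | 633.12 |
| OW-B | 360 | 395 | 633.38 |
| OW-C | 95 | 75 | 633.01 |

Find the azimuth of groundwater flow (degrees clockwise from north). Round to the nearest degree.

Differences from OW-A: to OW-B (Δx, Δy, Δh) = (200, 205, +0.26); to OW-C = (-65, -115, -0.11).
Solve a·Δx + b·Δy = Δh: det = 200·(-115) − (-65)·205 = -9675.
∂h/∂x = [(+0.26)·(-115) − (-0.11)·205] / -9675 = +0.0007597
∂h/∂y = [200·(-0.11) − (-65)·(+0.26)] / -9675 = +0.0005271
Flow direction (−∇h) has components (-0.0007597 E, -0.0005271 N).
Azimuth = atan2(E, N) = atan2(-0.0007597, -0.0005271) = 235.2° ≈ 235°.

235°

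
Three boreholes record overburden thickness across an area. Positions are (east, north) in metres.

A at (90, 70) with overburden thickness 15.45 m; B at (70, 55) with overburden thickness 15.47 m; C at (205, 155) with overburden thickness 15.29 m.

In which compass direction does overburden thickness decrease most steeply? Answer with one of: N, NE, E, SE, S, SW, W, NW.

SE

With d = a·x + b·y + c and A as origin, the differences give:
  (-20)·a + (-15)·b = +0.02
  115·a + 85·b = -0.16
Eliminate b (×85 and ×(-15), subtract): 25·a = -0.700 → a = ∂d/∂x = -0.02800
Back-substitute: b = ∂d/∂y = +0.03600.
Steepest decrease is along −∇f = (+0.02800 E, -0.03600 N) → southeast.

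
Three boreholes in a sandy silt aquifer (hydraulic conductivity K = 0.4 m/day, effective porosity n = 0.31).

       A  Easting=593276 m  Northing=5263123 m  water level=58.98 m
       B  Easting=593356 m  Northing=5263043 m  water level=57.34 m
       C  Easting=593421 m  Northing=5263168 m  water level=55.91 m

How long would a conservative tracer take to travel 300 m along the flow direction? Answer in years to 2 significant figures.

30 years

Taking A as reference: B−A = (80, -80, -1.64); C−A = (145, 45, -3.07).
Solve a·Δx + b·Δy = Δh: det = 80·45 − 145·(-80) = 15200.
∂h/∂x = [(-1.64)·45 − (-3.07)·(-80)] / 15200 = -0.02101
∂h/∂y = [80·(-3.07) − 145·(-1.64)] / 15200 = -0.0005132
|∇h| = √(-0.02101² + -0.0005132²) = 0.02102
Seepage velocity v = K·i/n = 0.4 × 0.02102 / 0.31 = 0.02712 m/day.
t = 300 / 0.02712 = 1.106e+04 days = 30.3 years.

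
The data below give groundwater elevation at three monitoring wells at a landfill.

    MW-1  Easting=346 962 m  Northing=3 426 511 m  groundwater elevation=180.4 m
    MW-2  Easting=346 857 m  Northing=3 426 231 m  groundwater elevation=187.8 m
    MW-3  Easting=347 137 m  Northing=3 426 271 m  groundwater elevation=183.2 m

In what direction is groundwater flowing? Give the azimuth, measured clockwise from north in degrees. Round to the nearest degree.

Three-point gradient (reference MW-1): Δ to MW-2 = (-105, -280, +7.4), Δ to MW-3 = (175, -240, +2.8).
∂h/∂x = -0.01337, ∂h/∂y = -0.02142 (det = 74200).
Flow direction (−∇h) has components (+0.01337 E, +0.02142 N).
Azimuth = atan2(E, N) = atan2(+0.01337, +0.02142) = 32.0° ≈ 032°.

032°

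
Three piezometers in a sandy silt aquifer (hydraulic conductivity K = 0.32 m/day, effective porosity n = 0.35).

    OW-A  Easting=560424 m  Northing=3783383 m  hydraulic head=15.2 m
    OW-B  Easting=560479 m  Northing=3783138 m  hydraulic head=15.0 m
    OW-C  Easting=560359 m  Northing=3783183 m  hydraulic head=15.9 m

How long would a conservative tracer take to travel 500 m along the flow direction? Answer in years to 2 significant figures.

Three-point gradient (reference OW-A): Δ to OW-B = (55, -245, -0.2), Δ to OW-C = (-65, -200, +0.7).
∂h/∂x = -0.007855, ∂h/∂y = -0.0009471 (det = -26925).
|∇h| = √(-0.007855² + -0.0009471²) = 0.007912
Seepage velocity v = K·i/n = 0.32 × 0.007912 / 0.35 = 0.007234 m/day.
t = 500 / 0.007234 = 6.912e+04 days = 189 years.

190 years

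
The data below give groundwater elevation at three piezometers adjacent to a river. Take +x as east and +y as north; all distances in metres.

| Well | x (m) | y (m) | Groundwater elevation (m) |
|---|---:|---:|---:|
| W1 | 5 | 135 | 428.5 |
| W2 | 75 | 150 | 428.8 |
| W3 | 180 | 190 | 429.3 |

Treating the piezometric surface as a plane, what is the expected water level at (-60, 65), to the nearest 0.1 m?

428.1 m

With h = a·x + b·y + c and W1 as origin, the differences give:
  70·a + 15·b = +0.3
  175·a + 55·b = +0.8
Eliminate b (×55 and ×15, subtract): 1225·a = 4.50 → a = ∂h/∂x = +0.003673
Back-substitute: b = ∂h/∂y = +0.002857.
h(-60, 65) = 428.5 + (+0.003673)·(-65) + (+0.002857)·(-70) = 428.5 -0.239 -0.200 = 428.061 m.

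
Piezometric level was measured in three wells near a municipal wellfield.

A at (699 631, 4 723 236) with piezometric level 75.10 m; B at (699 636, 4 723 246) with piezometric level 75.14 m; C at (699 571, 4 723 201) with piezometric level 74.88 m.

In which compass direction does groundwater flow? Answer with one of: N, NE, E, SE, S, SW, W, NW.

SW

Taking A as reference: B−A = (5, 10, +0.04); C−A = (-60, -35, -0.22).
Determinant of the coordinate differences = 5·(-35) − (-60)·10 = 425.
∂h/∂x = [(+0.04)·(-35) − (-0.22)·10] / 425 = +0.001882
∂h/∂y = [5·(-0.22) − (-60)·(+0.04)] / 425 = +0.003059
Flow = −∇h = (-0.001882 east, -0.003059 north), which points southwest.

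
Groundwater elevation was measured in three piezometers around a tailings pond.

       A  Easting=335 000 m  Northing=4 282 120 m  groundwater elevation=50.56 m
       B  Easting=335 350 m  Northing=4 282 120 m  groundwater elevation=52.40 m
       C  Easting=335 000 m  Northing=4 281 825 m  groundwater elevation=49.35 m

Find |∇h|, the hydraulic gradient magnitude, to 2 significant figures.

0.0067

∂h/∂x = (52.40 − 50.56) / (335350 − 335000) = +0.005257
∂h/∂y = (49.35 − 50.56) / (4281825 − 4282120) = +0.004102
|∇h| = √(0.005257² + 0.004102²) = 0.006668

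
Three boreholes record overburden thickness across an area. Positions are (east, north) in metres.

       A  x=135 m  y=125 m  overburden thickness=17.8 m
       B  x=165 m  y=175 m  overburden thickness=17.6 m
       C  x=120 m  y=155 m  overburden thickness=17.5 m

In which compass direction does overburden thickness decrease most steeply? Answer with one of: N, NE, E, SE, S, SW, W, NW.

NW

Taking A as reference: B−A = (30, 50, -0.2); C−A = (-15, 30, -0.3).
Determinant of the coordinate differences = 30·30 − (-15)·50 = 1650.
∂d/∂x = [(-0.2)·30 − (-0.3)·50] / 1650 = +0.005455
∂d/∂y = [30·(-0.3) − (-15)·(-0.2)] / 1650 = -0.007273
Steepest decrease is along −∇f = (-0.005455 E, +0.007273 N) → northwest.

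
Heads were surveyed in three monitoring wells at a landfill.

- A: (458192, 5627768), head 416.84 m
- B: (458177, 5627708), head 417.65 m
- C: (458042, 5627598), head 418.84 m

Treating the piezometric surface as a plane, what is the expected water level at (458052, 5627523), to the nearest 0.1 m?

Taking A as reference: B−A = (-15, -60, +0.81); C−A = (-150, -170, +2.00).
Solve a·Δx + b·Δy = Δh: det = (-15)·(-170) − (-150)·(-60) = -6450.
∂h/∂x = [(+0.81)·(-170) − (+2.00)·(-60)] / -6450 = +0.002744
∂h/∂y = [(-15)·(+2.00) − (-150)·(+0.81)] / -6450 = -0.01419
h(458052, 5627523) = 416.84 + (+0.002744)·(-140) + (-0.01419)·(-245) = 416.84 -0.384 +3.476 = 419.931 m.

419.9 m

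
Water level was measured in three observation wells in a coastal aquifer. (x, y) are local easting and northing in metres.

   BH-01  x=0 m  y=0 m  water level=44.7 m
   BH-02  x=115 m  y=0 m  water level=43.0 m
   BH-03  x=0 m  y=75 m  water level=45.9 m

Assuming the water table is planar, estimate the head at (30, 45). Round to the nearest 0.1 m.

∂h/∂x = (43.0 − 44.7) / (115 − 0) = -0.01478
∂h/∂y = (45.9 − 44.7) / (75 − 0) = +0.01600
h(30, 45) = 44.7 + (-0.01478)·(30) + (+0.01600)·(45) = 44.7 -0.443 +0.720 = 44.977 m.

45.0 m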